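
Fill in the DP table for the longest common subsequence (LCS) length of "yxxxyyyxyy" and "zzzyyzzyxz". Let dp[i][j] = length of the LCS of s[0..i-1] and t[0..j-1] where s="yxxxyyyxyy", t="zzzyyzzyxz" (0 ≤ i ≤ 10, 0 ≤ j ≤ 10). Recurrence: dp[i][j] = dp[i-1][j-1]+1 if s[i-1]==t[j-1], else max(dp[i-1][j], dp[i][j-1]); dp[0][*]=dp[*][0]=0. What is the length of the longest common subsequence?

   ''  z  z  z  y  y  z  z  y  x  z
''  0  0  0  0  0  0  0  0  0  0  0
 y  0  0  0  0  1  1  1  1  1  1  1
 x  0  0  0  0  1  1  1  1  1  2  2
 x  0  0  0  0  1  1  1  1  1  2  2
 x  0  0  0  0  1  1  1  1  1  2  2
 y  0  0  0  0  1  2  2  2  2  2  2
 y  0  0  0  0  1  2  2  2  3  3  3
 y  0  0  0  0  1  2  2  2  3  3  3
 x  0  0  0  0  1  2  2  2  3  4  4
 y  0  0  0  0  1  2  2  2  3  4  4
 y  0  0  0  0  1  2  2  2  3  4  4

4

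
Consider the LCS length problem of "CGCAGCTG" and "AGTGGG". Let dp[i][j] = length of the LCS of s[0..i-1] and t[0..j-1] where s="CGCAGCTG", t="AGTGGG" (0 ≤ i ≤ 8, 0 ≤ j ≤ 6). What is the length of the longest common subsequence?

   ''  A  G  T  G  G  G
''  0  0  0  0  0  0  0
 C  0  0  0  0  0  0  0
 G  0  0  1  1  1  1  1
 C  0  0  1  1  1  1  1
 A  0  1  1  1  1  1  1
 G  0  1  2  2  2  2  2
 C  0  1  2  2  2  2  2
 T  0  1  2  3  3  3  3
 G  0  1  2  3  4  4  4

4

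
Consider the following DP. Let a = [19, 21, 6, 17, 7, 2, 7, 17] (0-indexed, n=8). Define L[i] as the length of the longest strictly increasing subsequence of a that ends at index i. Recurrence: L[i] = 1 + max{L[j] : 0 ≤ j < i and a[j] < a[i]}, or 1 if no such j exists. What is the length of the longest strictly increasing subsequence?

3

   i    0    1    2    3    4    5    6    7
a[i]   19   21    6   17    7    2    7   17
L[i]    1    2    1    2    2    1    2    3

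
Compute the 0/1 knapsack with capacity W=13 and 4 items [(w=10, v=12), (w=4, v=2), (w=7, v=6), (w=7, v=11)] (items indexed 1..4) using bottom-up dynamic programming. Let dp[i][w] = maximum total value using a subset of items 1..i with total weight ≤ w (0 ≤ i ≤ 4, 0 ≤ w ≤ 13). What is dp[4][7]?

i\w   0   1   2   3   4   5   6   7   8   9  10  11  12  13
  0   0   0   0   0   0   0   0   0   0   0   0   0   0   0
  1   0   0   0   0   0   0   0   0   0   0  12  12  12  12
  2   0   0   0   0   2   2   2   2   2   2  12  12  12  12
  3   0   0   0   0   2   2   2   6   6   6  12  12  12  12
  4   0   0   0   0   2   2   2  11  11  11  12  13  13  13

11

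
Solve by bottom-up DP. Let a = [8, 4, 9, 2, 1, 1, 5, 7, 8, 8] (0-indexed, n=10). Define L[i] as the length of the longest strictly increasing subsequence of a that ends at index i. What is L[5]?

   i    0    1    2    3    4    5    6    7    8    9
a[i]    8    4    9    2    1    1    5    7    8    8
L[i]    1    1    2    1    1    1    2    3    4    4

1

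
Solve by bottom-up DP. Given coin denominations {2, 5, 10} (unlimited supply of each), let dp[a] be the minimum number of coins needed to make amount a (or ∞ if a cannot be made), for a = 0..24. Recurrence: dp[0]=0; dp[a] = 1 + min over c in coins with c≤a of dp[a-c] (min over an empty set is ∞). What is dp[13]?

5

 a  0  1  2  3  4  5  6  7  8  9 10 11 12 13 14 15 16 17 18 19 20 21 22 23 24
dp  0  -  1  -  2  1  3  2  4  3  1  4  2  5  3  2  4  3  5  4  2  5  3  6  4
(- denotes ∞ / unreachable)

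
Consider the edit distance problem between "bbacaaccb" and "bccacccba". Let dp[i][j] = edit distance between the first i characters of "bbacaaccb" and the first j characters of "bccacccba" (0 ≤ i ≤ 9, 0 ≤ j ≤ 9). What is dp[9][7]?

4

   ''  b  c  c  a  c  c  c  b  a
''  0  1  2  3  4  5  6  7  8  9
 b  1  0  1  2  3  4  5  6  7  8
 b  2  1  1  2  3  4  5  6  6  7
 a  3  2  2  2  2  3  4  5  6  6
 c  4  3  2  2  3  2  3  4  5  6
 a  5  4  3  3  2  3  3  4  5  5
 a  6  5  4  4  3  3  4  4  5  5
 c  7  6  5  4  4  3  3  4  5  6
 c  8  7  6  5  5  4  3  3  4  5
 b  9  8  7  6  6  5  4  4  3  4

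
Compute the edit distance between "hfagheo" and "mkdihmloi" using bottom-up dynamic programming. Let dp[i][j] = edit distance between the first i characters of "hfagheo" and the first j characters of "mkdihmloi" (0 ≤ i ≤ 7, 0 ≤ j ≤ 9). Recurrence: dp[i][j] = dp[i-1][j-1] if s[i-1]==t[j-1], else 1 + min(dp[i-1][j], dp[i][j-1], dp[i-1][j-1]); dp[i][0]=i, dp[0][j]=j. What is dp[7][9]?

7

   ''  m  k  d  i  h  m  l  o  i
''  0  1  2  3  4  5  6  7  8  9
 h  1  1  2  3  4  4  5  6  7  8
 f  2  2  2  3  4  5  5  6  7  8
 a  3  3  3  3  4  5  6  6  7  8
 g  4  4  4  4  4  5  6  7  7  8
 h  5  5  5  5  5  4  5  6  7  8
 e  6  6  6  6  6  5  5  6  7  8
 o  7  7  7  7  7  6  6  6  6  7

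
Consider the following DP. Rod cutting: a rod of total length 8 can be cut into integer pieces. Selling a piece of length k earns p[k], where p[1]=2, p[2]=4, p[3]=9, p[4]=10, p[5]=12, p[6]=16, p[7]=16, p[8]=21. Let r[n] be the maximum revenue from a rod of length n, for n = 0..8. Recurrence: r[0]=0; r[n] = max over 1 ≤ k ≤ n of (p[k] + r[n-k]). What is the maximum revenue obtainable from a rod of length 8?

   n    0    1    2    3    4    5    6    7    8
r[n]    0    2    4    9   11   13   18   20   22

22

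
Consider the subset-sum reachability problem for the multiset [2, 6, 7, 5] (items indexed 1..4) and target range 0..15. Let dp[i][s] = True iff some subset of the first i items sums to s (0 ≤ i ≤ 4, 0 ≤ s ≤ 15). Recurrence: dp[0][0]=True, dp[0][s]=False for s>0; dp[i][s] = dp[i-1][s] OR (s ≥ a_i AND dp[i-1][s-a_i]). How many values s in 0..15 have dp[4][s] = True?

i\s   0   1   2   3   4   5   6   7   8   9  10  11  12  13  14  15
  0   T   F   F   F   F   F   F   F   F   F   F   F   F   F   F   F
  1   T   F   T   F   F   F   F   F   F   F   F   F   F   F   F   F
  2   T   F   T   F   F   F   T   F   T   F   F   F   F   F   F   F
  3   T   F   T   F   F   F   T   T   T   T   F   F   F   T   F   T
  4   T   F   T   F   F   T   T   T   T   T   F   T   T   T   T   T

12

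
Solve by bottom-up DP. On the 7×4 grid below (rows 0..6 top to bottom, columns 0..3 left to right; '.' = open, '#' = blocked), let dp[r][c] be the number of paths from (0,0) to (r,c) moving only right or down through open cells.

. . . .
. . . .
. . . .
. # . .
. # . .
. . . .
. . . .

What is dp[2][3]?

10

r\c   0   1   2   3
  0   1   1   1   1
  1   1   2   3   4
  2   1   3   6  10
  3   1   0   6  16
  4   1   0   6  22
  5   1   1   7  29
  6   1   2   9  38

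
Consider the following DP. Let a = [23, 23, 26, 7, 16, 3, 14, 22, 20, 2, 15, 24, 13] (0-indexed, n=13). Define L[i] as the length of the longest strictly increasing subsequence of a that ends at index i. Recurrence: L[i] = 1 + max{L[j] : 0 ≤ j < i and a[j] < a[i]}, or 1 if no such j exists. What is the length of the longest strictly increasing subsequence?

   i    0    1    2    3    4    5    6    7    8    9   10   11   12
a[i]   23   23   26    7   16    3   14   22   20    2   15   24   13
L[i]    1    1    2    1    2    1    2    3    3    1    3    4    2

4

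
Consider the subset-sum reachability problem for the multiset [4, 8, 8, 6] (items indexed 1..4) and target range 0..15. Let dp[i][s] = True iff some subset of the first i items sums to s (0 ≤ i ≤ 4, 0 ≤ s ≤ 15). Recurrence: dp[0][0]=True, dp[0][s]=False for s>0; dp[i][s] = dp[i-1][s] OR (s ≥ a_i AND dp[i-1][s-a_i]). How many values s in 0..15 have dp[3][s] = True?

4

i\s   0   1   2   3   4   5   6   7   8   9  10  11  12  13  14  15
  0   T   F   F   F   F   F   F   F   F   F   F   F   F   F   F   F
  1   T   F   F   F   T   F   F   F   F   F   F   F   F   F   F   F
  2   T   F   F   F   T   F   F   F   T   F   F   F   T   F   F   F
  3   T   F   F   F   T   F   F   F   T   F   F   F   T   F   F   F
  4   T   F   F   F   T   F   T   F   T   F   T   F   T   F   T   F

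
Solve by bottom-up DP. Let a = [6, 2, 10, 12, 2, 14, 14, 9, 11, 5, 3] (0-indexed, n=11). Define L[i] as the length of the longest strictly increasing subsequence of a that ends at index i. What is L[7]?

   i    0    1    2    3    4    5    6    7    8    9   10
a[i]    6    2   10   12    2   14   14    9   11    5    3
L[i]    1    1    2    3    1    4    4    2    3    2    2

2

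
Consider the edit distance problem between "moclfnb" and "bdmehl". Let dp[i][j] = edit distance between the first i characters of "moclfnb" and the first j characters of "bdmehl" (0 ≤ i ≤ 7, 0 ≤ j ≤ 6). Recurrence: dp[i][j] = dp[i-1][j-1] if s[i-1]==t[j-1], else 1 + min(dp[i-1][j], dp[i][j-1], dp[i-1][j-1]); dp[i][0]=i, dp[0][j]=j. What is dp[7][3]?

7

   ''  b  d  m  e  h  l
''  0  1  2  3  4  5  6
 m  1  1  2  2  3  4  5
 o  2  2  2  3  3  4  5
 c  3  3  3  3  4  4  5
 l  4  4  4  4  4  5  4
 f  5  5  5  5  5  5  5
 n  6  6  6  6  6  6  6
 b  7  6  7  7  7  7  7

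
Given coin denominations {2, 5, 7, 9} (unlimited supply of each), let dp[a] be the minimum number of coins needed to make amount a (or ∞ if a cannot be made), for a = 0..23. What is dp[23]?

3

 a  0  1  2  3  4  5  6  7  8  9 10 11 12 13 14 15 16 17 18 19 20 21 22 23
dp  0  -  1  -  2  1  3  1  4  1  2  2  2  3  2  3  2  3  2  3  3  3  4  3
(- denotes ∞ / unreachable)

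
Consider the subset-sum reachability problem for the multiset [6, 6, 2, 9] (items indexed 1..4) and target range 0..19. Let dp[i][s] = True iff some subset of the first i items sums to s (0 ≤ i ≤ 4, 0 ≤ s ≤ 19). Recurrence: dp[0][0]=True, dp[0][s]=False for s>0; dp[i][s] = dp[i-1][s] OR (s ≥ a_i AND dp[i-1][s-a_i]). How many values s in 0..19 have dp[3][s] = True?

6

i\s   0   1   2   3   4   5   6   7   8   9  10  11  12  13  14  15  16  17  18  19
  0   T   F   F   F   F   F   F   F   F   F   F   F   F   F   F   F   F   F   F   F
  1   T   F   F   F   F   F   T   F   F   F   F   F   F   F   F   F   F   F   F   F
  2   T   F   F   F   F   F   T   F   F   F   F   F   T   F   F   F   F   F   F   F
  3   T   F   T   F   F   F   T   F   T   F   F   F   T   F   T   F   F   F   F   F
  4   T   F   T   F   F   F   T   F   T   T   F   T   T   F   T   T   F   T   F   F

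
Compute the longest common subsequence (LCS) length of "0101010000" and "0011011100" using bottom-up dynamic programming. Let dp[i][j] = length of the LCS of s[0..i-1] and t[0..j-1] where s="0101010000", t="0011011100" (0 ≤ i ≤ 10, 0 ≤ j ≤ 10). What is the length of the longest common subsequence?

7

   ''  0  0  1  1  0  1  1  1  0  0
''  0  0  0  0  0  0  0  0  0  0  0
 0  0  1  1  1  1  1  1  1  1  1  1
 1  0  1  1  2  2  2  2  2  2  2  2
 0  0  1  2  2  2  3  3  3  3  3  3
 1  0  1  2  3  3  3  4  4  4  4  4
 0  0  1  2  3  3  4  4  4  4  5  5
 1  0  1  2  3  4  4  5  5  5  5  5
 0  0  1  2  3  4  5  5  5  5  6  6
 0  0  1  2  3  4  5  5  5  5  6  7
 0  0  1  2  3  4  5  5  5  5  6  7
 0  0  1  2  3  4  5  5  5  5  6  7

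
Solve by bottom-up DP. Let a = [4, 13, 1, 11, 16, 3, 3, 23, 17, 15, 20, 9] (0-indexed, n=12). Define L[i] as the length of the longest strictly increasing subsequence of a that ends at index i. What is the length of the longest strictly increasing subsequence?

   i    0    1    2    3    4    5    6    7    8    9   10   11
a[i]    4   13    1   11   16    3    3   23   17   15   20    9
L[i]    1    2    1    2    3    2    2    4    4    3    5    3

5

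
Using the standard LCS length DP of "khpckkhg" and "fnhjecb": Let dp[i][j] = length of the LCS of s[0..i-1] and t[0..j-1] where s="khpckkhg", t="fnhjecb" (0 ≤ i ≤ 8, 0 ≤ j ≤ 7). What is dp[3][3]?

1

   ''  f  n  h  j  e  c  b
''  0  0  0  0  0  0  0  0
 k  0  0  0  0  0  0  0  0
 h  0  0  0  1  1  1  1  1
 p  0  0  0  1  1  1  1  1
 c  0  0  0  1  1  1  2  2
 k  0  0  0  1  1  1  2  2
 k  0  0  0  1  1  1  2  2
 h  0  0  0  1  1  1  2  2
 g  0  0  0  1  1  1  2  2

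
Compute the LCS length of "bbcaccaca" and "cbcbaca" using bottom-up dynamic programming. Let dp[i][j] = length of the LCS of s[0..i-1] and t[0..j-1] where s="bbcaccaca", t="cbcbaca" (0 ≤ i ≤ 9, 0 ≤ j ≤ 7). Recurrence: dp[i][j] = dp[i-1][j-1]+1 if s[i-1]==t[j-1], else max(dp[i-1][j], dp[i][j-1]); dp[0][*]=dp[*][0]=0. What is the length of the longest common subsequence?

5

   ''  c  b  c  b  a  c  a
''  0  0  0  0  0  0  0  0
 b  0  0  1  1  1  1  1  1
 b  0  0  1  1  2  2  2  2
 c  0  1  1  2  2  2  3  3
 a  0  1  1  2  2  3  3  4
 c  0  1  1  2  2  3  4  4
 c  0  1  1  2  2  3  4  4
 a  0  1  1  2  2  3  4  5
 c  0  1  1  2  2  3  4  5
 a  0  1  1  2  2  3  4  5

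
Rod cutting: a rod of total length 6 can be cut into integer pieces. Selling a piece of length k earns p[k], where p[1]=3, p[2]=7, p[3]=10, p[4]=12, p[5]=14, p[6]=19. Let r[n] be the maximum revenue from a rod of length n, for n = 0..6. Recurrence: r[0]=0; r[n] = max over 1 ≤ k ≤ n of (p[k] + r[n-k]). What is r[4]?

14

   n    0    1    2    3    4    5    6
r[n]    0    3    7   10   14   17   21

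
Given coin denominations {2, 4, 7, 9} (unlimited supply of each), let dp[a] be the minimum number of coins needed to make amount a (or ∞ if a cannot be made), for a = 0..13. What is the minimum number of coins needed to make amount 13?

2

 a  0  1  2  3  4  5  6  7  8  9 10 11 12 13
dp  0  -  1  -  1  -  2  1  2  1  3  2  3  2
(- denotes ∞ / unreachable)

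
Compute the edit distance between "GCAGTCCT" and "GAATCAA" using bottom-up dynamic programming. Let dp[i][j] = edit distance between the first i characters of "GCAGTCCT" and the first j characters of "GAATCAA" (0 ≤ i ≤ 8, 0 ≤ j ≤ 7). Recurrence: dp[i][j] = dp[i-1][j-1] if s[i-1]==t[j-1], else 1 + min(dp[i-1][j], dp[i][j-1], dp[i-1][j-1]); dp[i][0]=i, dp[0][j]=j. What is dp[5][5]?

   ''  G  A  A  T  C  A  A
''  0  1  2  3  4  5  6  7
 G  1  0  1  2  3  4  5  6
 C  2  1  1  2  3  3  4  5
 A  3  2  1  1  2  3  3  4
 G  4  3  2  2  2  3  4  4
 T  5  4  3  3  2  3  4  5
 C  6  5  4  4  3  2  3  4
 C  7  6  5  5  4  3  3  4
 T  8  7  6  6  5  4  4  4

3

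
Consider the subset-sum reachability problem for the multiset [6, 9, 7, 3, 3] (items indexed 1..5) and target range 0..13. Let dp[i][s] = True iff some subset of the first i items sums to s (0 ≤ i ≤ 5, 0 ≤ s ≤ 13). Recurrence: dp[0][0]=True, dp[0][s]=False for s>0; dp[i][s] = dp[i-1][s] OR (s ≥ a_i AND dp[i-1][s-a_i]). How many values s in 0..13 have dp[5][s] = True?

8

i\s   0   1   2   3   4   5   6   7   8   9  10  11  12  13
  0   T   F   F   F   F   F   F   F   F   F   F   F   F   F
  1   T   F   F   F   F   F   T   F   F   F   F   F   F   F
  2   T   F   F   F   F   F   T   F   F   T   F   F   F   F
  3   T   F   F   F   F   F   T   T   F   T   F   F   F   T
  4   T   F   F   T   F   F   T   T   F   T   T   F   T   T
  5   T   F   F   T   F   F   T   T   F   T   T   F   T   T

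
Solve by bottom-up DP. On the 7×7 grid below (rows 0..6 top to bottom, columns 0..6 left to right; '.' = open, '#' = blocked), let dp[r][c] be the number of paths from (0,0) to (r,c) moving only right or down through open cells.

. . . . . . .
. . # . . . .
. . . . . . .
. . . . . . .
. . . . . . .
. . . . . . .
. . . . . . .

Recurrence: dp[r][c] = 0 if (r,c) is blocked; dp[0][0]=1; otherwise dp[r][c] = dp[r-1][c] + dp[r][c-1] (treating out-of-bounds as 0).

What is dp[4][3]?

23

r\c   0   1   2   3   4   5   6
  0   1   1   1   1   1   1   1
  1   1   2   0   1   2   3   4
  2   1   3   3   4   6   9  13
  3   1   4   7  11  17  26  39
  4   1   5  12  23  40  66 105
  5   1   6  18  41  81 147 252
  6   1   7  25  66 147 294 546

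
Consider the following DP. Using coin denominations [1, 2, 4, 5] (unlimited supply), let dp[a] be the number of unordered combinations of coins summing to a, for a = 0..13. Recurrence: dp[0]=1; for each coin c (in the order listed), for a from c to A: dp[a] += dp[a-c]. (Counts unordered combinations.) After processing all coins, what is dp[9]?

after  coin     0     1     2     3     4     5     6     7     8     9    10    11    12    13
          1     1     1     1     1     1     1     1     1     1     1     1     1     1     1
          2     1     1     2     2     3     3     4     4     5     5     6     6     7     7
          4     1     1     2     2     4     4     6     6     9     9    12    12    16    16
          5     1     1     2     2     4     5     7     8    11    13    17    19    24    27

13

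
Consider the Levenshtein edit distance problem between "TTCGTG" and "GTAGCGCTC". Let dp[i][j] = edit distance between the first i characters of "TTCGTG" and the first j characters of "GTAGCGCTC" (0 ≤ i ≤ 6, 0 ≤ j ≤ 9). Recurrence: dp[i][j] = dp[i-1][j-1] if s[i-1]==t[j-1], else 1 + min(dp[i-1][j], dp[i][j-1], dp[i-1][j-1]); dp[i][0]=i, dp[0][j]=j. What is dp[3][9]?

6

   ''  G  T  A  G  C  G  C  T  C
''  0  1  2  3  4  5  6  7  8  9
 T  1  1  1  2  3  4  5  6  7  8
 T  2  2  1  2  3  4  5  6  6  7
 C  3  3  2  2  3  3  4  5  6  6
 G  4  3  3  3  2  3  3  4  5  6
 T  5  4  3  4  3  3  4  4  4  5
 G  6  5  4  4  4  4  3  4  5  5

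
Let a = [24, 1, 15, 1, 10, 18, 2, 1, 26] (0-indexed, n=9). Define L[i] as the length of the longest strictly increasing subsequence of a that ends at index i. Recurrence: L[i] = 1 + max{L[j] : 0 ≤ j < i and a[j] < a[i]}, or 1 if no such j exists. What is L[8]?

   i    0    1    2    3    4    5    6    7    8
a[i]   24    1   15    1   10   18    2    1   26
L[i]    1    1    2    1    2    3    2    1    4

4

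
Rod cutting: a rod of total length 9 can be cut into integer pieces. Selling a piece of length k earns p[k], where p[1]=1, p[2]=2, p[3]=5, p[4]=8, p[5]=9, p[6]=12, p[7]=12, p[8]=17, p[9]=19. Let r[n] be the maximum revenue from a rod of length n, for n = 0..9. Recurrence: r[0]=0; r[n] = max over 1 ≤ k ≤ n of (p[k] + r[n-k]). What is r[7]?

   n    0    1    2    3    4    5    6    7    8    9
r[n]    0    1    2    5    8    9   12   13   17   19

13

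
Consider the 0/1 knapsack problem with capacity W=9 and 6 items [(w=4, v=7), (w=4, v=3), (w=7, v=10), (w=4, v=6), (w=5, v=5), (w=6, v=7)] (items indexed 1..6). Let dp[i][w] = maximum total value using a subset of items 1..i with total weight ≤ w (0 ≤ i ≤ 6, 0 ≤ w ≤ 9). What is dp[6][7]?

i\w   0   1   2   3   4   5   6   7   8   9
  0   0   0   0   0   0   0   0   0   0   0
  1   0   0   0   0   7   7   7   7   7   7
  2   0   0   0   0   7   7   7   7  10  10
  3   0   0   0   0   7   7   7  10  10  10
  4   0   0   0   0   7   7   7  10  13  13
  5   0   0   0   0   7   7   7  10  13  13
  6   0   0   0   0   7   7   7  10  13  13

10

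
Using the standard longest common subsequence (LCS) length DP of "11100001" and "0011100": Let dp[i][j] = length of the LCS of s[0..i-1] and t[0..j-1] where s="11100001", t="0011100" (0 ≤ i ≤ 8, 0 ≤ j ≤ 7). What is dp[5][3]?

   ''  0  0  1  1  1  0  0
''  0  0  0  0  0  0  0  0
 1  0  0  0  1  1  1  1  1
 1  0  0  0  1  2  2  2  2
 1  0  0  0  1  2  3  3  3
 0  0  1  1  1  2  3  4  4
 0  0  1  2  2  2  3  4  5
 0  0  1  2  2  2  3  4  5
 0  0  1  2  2  2  3  4  5
 1  0  1  2  3  3  3  4  5

2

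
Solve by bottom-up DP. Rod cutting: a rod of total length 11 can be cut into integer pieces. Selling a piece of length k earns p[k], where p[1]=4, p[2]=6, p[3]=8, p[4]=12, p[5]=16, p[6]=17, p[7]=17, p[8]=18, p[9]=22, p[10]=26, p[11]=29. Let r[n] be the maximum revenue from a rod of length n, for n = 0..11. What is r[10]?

40

   n    0    1    2    3    4    5    6    7    8    9   10   11
r[n]    0    4    8   12   16   20   24   28   32   36   40   44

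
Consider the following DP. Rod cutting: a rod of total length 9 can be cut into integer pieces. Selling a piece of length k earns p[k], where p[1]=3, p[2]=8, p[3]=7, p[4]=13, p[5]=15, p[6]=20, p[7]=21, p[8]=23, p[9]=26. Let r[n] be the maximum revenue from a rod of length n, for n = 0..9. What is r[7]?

   n    0    1    2    3    4    5    6    7    8    9
r[n]    0    3    8   11   16   19   24   27   32   35

27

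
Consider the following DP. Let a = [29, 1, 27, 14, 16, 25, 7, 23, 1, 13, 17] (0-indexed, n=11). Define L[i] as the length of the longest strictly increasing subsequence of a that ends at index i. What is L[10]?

4

   i    0    1    2    3    4    5    6    7    8    9   10
a[i]   29    1   27   14   16   25    7   23    1   13   17
L[i]    1    1    2    2    3    4    2    4    1    3    4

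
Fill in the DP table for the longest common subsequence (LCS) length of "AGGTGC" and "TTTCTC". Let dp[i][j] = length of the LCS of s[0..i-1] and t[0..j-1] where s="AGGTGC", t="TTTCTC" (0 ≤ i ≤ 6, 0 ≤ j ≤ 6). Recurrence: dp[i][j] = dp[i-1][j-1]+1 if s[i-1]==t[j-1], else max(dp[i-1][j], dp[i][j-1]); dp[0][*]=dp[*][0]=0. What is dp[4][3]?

   ''  T  T  T  C  T  C
''  0  0  0  0  0  0  0
 A  0  0  0  0  0  0  0
 G  0  0  0  0  0  0  0
 G  0  0  0  0  0  0  0
 T  0  1  1  1  1  1  1
 G  0  1  1  1  1  1  1
 C  0  1  1  1  2  2  2

1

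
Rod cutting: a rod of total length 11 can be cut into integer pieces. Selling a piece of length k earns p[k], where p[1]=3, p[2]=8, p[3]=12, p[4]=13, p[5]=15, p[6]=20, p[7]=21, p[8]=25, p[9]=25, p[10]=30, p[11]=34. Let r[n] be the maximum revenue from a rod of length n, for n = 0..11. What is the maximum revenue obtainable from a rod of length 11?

44

   n    0    1    2    3    4    5    6    7    8    9   10   11
r[n]    0    3    8   12   16   20   24   28   32   36   40   44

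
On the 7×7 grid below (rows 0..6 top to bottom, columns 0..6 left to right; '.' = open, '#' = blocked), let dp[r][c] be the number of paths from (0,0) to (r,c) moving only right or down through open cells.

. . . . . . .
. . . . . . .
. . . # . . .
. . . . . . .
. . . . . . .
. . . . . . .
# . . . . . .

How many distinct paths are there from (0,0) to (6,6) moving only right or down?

573

r\c   0   1   2   3   4   5   6
  0   1   1   1   1   1   1   1
  1   1   2   3   4   5   6   7
  2   1   3   6   0   5  11  18
  3   1   4  10  10  15  26  44
  4   1   5  15  25  40  66 110
  5   1   6  21  46  86 152 262
  6   0   6  27  73 159 311 573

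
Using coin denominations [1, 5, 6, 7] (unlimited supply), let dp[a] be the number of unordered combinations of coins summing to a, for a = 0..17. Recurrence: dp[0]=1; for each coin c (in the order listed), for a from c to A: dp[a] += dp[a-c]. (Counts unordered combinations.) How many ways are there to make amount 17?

after  coin     0     1     2     3     4     5     6     7     8     9    10    11    12    13    14    15    16    17
          1     1     1     1     1     1     1     1     1     1     1     1     1     1     1     1     1     1     1
          5     1     1     1     1     1     2     2     2     2     2     3     3     3     3     3     4     4     4
          6     1     1     1     1     1     2     3     3     3     3     4     5     6     6     6     7     8     9
          7     1     1     1     1     1     2     3     4     4     4     5     6     8     9    10    11    12    14

14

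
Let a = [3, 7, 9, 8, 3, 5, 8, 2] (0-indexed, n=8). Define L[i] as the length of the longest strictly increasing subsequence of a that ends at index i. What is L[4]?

   i    0    1    2    3    4    5    6    7
a[i]    3    7    9    8    3    5    8    2
L[i]    1    2    3    3    1    2    3    1

1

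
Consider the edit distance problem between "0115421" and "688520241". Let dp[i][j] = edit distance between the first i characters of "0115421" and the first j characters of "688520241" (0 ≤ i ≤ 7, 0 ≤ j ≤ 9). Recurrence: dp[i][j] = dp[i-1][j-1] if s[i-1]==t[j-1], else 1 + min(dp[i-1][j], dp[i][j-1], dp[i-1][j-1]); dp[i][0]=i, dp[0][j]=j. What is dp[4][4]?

   ''  6  8  8  5  2  0  2  4  1
''  0  1  2  3  4  5  6  7  8  9
 0  1  1  2  3  4  5  5  6  7  8
 1  2  2  2  3  4  5  6  6  7  7
 1  3  3  3  3  4  5  6  7  7  7
 5  4  4  4  4  3  4  5  6  7  8
 4  5  5  5  5  4  4  5  6  6  7
 2  6  6  6  6  5  4  5  5  6  7
 1  7  7  7  7  6  5  5  6  6  6

3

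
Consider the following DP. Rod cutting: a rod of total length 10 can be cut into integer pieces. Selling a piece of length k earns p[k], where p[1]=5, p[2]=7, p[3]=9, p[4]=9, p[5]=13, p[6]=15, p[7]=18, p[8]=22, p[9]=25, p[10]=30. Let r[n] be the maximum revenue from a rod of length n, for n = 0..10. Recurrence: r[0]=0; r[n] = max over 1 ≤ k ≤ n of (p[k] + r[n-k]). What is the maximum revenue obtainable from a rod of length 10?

   n    0    1    2    3    4    5    6    7    8    9   10
r[n]    0    5   10   15   20   25   30   35   40   45   50

50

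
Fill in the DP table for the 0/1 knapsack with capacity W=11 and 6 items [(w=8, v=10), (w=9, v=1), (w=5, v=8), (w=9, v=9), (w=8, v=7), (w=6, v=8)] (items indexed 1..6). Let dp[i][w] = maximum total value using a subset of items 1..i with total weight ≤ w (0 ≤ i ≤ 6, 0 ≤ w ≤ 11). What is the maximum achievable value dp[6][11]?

16

i\w   0   1   2   3   4   5   6   7   8   9  10  11
  0   0   0   0   0   0   0   0   0   0   0   0   0
  1   0   0   0   0   0   0   0   0  10  10  10  10
  2   0   0   0   0   0   0   0   0  10  10  10  10
  3   0   0   0   0   0   8   8   8  10  10  10  10
  4   0   0   0   0   0   8   8   8  10  10  10  10
  5   0   0   0   0   0   8   8   8  10  10  10  10
  6   0   0   0   0   0   8   8   8  10  10  10  16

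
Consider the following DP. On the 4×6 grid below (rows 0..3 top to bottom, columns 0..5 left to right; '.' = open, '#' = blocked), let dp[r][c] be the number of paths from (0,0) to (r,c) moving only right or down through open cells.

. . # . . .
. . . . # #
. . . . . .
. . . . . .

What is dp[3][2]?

9

r\c   0   1   2   3   4   5
  0   1   1   0   0   0   0
  1   1   2   2   2   0   0
  2   1   3   5   7   7   7
  3   1   4   9  16  23  30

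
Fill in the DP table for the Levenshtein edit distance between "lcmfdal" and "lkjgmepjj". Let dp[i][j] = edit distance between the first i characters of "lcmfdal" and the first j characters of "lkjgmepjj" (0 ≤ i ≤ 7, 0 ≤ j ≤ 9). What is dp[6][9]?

7

   ''  l  k  j  g  m  e  p  j  j
''  0  1  2  3  4  5  6  7  8  9
 l  1  0  1  2  3  4  5  6  7  8
 c  2  1  1  2  3  4  5  6  7  8
 m  3  2  2  2  3  3  4  5  6  7
 f  4  3  3  3  3  4  4  5  6  7
 d  5  4  4  4  4  4  5  5  6  7
 a  6  5  5  5  5  5  5  6  6  7
 l  7  6  6  6  6  6  6  6  7  7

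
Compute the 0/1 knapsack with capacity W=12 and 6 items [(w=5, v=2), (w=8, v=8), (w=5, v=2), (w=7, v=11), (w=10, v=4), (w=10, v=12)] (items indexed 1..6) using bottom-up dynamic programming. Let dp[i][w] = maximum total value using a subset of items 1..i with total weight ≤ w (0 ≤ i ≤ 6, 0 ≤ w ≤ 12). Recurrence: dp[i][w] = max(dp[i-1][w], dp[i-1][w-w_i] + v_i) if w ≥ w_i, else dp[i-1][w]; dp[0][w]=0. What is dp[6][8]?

i\w   0   1   2   3   4   5   6   7   8   9  10  11  12
  0   0   0   0   0   0   0   0   0   0   0   0   0   0
  1   0   0   0   0   0   2   2   2   2   2   2   2   2
  2   0   0   0   0   0   2   2   2   8   8   8   8   8
  3   0   0   0   0   0   2   2   2   8   8   8   8   8
  4   0   0   0   0   0   2   2  11  11  11  11  11  13
  5   0   0   0   0   0   2   2  11  11  11  11  11  13
  6   0   0   0   0   0   2   2  11  11  11  12  12  13

11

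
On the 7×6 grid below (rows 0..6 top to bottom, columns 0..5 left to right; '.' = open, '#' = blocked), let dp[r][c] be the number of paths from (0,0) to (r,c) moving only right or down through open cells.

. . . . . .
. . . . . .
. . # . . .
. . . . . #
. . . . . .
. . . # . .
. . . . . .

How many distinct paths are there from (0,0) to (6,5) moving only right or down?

124

r\c   0   1   2   3   4   5
  0   1   1   1   1   1   1
  1   1   2   3   4   5   6
  2   1   3   0   4   9  15
  3   1   4   4   8  17   0
  4   1   5   9  17  34  34
  5   1   6  15   0  34  68
  6   1   7  22  22  56 124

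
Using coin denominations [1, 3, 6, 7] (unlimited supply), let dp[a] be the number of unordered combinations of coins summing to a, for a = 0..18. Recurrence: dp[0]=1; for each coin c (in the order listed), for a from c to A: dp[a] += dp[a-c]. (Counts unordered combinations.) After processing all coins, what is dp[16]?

after  coin     0     1     2     3     4     5     6     7     8     9    10    11    12    13    14    15    16    17    18
          1     1     1     1     1     1     1     1     1     1     1     1     1     1     1     1     1     1     1     1
          3     1     1     1     2     2     2     3     3     3     4     4     4     5     5     5     6     6     6     7
          6     1     1     1     2     2     2     4     4     4     6     6     6     9     9     9    12    12    12    16
          7     1     1     1     2     2     2     4     5     5     7     8     8    11    13    14    17    19    20    24

19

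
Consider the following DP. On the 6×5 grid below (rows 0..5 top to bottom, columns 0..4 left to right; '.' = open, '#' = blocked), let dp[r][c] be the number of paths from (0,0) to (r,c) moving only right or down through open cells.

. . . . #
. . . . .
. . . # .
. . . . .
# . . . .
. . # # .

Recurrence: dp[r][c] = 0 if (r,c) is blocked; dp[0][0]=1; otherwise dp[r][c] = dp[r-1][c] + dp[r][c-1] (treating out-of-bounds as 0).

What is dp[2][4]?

4

r\c   0   1   2   3   4
  0   1   1   1   1   0
  1   1   2   3   4   4
  2   1   3   6   0   4
  3   1   4  10  10  14
  4   0   4  14  24  38
  5   0   4   0   0  38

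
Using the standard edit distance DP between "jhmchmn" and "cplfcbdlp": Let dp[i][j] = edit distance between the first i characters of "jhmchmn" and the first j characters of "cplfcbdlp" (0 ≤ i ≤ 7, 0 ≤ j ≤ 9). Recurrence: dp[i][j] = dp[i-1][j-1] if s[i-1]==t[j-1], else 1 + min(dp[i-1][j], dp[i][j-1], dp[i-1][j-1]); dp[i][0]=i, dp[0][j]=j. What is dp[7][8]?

7

   ''  c  p  l  f  c  b  d  l  p
''  0  1  2  3  4  5  6  7  8  9
 j  1  1  2  3  4  5  6  7  8  9
 h  2  2  2  3  4  5  6  7  8  9
 m  3  3  3  3  4  5  6  7  8  9
 c  4  3  4  4  4  4  5  6  7  8
 h  5  4  4  5  5  5  5  6  7  8
 m  6  5  5  5  6  6  6  6  7  8
 n  7  6  6  6  6  7  7  7  7  8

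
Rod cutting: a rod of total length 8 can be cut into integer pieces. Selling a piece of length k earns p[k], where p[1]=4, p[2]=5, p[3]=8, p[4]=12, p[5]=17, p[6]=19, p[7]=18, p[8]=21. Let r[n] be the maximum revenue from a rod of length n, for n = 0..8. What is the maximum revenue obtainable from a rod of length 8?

   n    0    1    2    3    4    5    6    7    8
r[n]    0    4    8   12   16   20   24   28   32

32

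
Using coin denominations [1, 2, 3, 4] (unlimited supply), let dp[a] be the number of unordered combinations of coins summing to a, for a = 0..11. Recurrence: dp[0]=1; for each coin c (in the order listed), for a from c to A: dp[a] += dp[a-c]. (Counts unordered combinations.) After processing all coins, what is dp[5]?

after  coin     0     1     2     3     4     5     6     7     8     9    10    11
          1     1     1     1     1     1     1     1     1     1     1     1     1
          2     1     1     2     2     3     3     4     4     5     5     6     6
          3     1     1     2     3     4     5     7     8    10    12    14    16
          4     1     1     2     3     5     6     9    11    15    18    23    27

6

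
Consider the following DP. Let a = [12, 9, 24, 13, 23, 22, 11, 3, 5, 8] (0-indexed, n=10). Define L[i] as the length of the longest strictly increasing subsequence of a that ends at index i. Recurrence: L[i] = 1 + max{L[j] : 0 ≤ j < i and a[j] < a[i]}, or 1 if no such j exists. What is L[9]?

3

   i    0    1    2    3    4    5    6    7    8    9
a[i]   12    9   24   13   23   22   11    3    5    8
L[i]    1    1    2    2    3    3    2    1    2    3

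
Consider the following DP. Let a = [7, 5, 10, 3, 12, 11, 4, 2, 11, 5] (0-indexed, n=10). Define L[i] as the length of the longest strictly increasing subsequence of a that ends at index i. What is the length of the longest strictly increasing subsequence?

   i    0    1    2    3    4    5    6    7    8    9
a[i]    7    5   10    3   12   11    4    2   11    5
L[i]    1    1    2    1    3    3    2    1    3    3

3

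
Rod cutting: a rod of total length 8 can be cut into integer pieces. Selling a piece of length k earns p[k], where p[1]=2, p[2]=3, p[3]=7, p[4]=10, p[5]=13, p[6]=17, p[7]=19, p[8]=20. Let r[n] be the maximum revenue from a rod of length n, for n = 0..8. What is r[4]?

   n    0    1    2    3    4    5    6    7    8
r[n]    0    2    4    7   10   13   17   19   21

10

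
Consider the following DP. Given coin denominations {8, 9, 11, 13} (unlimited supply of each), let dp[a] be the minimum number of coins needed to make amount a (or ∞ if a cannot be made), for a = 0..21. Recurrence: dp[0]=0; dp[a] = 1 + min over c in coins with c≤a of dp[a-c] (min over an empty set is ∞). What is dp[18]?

2

 a  0  1  2  3  4  5  6  7  8  9 10 11 12 13 14 15 16 17 18 19 20 21
dp  0  -  -  -  -  -  -  -  1  1  -  1  -  1  -  -  2  2  2  2  2  2
(- denotes ∞ / unreachable)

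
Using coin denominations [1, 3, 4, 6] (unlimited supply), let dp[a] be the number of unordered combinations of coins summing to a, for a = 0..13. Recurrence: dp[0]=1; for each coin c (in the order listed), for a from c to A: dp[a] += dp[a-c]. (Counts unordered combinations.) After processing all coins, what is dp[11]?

after  coin     0     1     2     3     4     5     6     7     8     9    10    11    12    13
          1     1     1     1     1     1     1     1     1     1     1     1     1     1     1
          3     1     1     1     2     2     2     3     3     3     4     4     4     5     5
          4     1     1     1     2     3     3     4     5     6     7     8     9    11    12
          6     1     1     1     2     3     3     5     6     7     9    11    12    16    18

12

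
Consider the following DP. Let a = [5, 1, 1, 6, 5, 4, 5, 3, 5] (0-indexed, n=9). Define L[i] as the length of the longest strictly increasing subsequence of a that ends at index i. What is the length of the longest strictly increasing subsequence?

3

   i    0    1    2    3    4    5    6    7    8
a[i]    5    1    1    6    5    4    5    3    5
L[i]    1    1    1    2    2    2    3    2    3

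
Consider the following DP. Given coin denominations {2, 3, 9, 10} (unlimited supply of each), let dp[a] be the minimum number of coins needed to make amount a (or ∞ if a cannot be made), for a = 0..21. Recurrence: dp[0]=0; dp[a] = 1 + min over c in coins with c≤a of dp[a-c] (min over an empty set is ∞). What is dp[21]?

3

 a  0  1  2  3  4  5  6  7  8  9 10 11 12 13 14 15 16 17 18 19 20 21
dp  0  -  1  1  2  2  2  3  3  1  1  2  2  2  3  3  3  4  2  2  2  3
(- denotes ∞ / unreachable)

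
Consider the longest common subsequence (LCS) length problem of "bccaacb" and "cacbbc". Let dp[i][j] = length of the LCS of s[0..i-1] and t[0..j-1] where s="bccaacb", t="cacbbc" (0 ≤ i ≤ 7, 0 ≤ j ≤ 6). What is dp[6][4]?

   ''  c  a  c  b  b  c
''  0  0  0  0  0  0  0
 b  0  0  0  0  1  1  1
 c  0  1  1  1  1  1  2
 c  0  1  1  2  2  2  2
 a  0  1  2  2  2  2  2
 a  0  1  2  2  2  2  2
 c  0  1  2  3  3  3  3
 b  0  1  2  3  4  4  4

3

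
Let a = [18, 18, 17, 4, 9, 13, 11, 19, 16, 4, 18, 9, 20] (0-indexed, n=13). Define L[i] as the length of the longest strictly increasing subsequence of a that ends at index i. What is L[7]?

4

   i    0    1    2    3    4    5    6    7    8    9   10   11   12
a[i]   18   18   17    4    9   13   11   19   16    4   18    9   20
L[i]    1    1    1    1    2    3    3    4    4    1    5    2    6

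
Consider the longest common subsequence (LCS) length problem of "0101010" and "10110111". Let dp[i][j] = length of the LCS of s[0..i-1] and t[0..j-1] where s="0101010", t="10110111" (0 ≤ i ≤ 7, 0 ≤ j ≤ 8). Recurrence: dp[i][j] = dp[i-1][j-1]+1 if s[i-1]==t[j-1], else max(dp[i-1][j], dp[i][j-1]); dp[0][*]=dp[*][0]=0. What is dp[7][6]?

   ''  1  0  1  1  0  1  1  1
''  0  0  0  0  0  0  0  0  0
 0  0  0  1  1  1  1  1  1  1
 1  0  1  1  2  2  2  2  2  2
 0  0  1  2  2  2  3  3  3  3
 1  0  1  2  3  3  3  4  4  4
 0  0  1  2  3  3  4  4  4  4
 1  0  1  2  3  4  4  5  5  5
 0  0  1  2  3  4  5  5  5  5

5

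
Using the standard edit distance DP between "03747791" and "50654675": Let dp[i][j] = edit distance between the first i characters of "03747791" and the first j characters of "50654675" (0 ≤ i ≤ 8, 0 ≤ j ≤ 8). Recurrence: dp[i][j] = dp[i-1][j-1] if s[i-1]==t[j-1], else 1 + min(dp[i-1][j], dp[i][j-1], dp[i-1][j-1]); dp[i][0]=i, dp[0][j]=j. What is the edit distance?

   ''  5  0  6  5  4  6  7  5
''  0  1  2  3  4  5  6  7  8
 0  1  1  1  2  3  4  5  6  7
 3  2  2  2  2  3  4  5  6  7
 7  3  3  3  3  3  4  5  5  6
 4  4  4  4  4  4  3  4  5  6
 7  5  5  5  5  5  4  4  4  5
 7  6  6  6  6  6  5  5  4  5
 9  7  7  7  7  7  6  6  5  5
 1  8  8  8  8  8  7  7  6  6

6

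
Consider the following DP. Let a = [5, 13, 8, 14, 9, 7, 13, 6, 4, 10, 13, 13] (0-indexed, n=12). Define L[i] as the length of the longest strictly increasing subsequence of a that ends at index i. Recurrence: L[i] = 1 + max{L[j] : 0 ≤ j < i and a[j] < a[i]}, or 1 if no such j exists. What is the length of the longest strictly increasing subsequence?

   i    0    1    2    3    4    5    6    7    8    9   10   11
a[i]    5   13    8   14    9    7   13    6    4   10   13   13
L[i]    1    2    2    3    3    2    4    2    1    4    5    5

5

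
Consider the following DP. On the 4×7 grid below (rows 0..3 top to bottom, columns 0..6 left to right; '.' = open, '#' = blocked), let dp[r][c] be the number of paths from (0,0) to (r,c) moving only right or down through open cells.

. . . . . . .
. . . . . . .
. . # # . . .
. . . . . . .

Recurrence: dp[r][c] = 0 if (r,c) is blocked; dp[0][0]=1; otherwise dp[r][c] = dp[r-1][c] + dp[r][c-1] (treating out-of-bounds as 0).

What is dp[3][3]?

r\c   0   1   2   3   4   5   6
  0   1   1   1   1   1   1   1
  1   1   2   3   4   5   6   7
  2   1   3   0   0   5  11  18
  3   1   4   4   4   9  20  38

4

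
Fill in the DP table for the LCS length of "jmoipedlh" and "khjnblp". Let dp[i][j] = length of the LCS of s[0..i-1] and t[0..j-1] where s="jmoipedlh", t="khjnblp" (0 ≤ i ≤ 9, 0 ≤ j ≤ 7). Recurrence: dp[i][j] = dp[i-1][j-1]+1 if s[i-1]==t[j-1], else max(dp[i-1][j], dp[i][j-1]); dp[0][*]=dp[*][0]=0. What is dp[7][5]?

1

   ''  k  h  j  n  b  l  p
''  0  0  0  0  0  0  0  0
 j  0  0  0  1  1  1  1  1
 m  0  0  0  1  1  1  1  1
 o  0  0  0  1  1  1  1  1
 i  0  0  0  1  1  1  1  1
 p  0  0  0  1  1  1  1  2
 e  0  0  0  1  1  1  1  2
 d  0  0  0  1  1  1  1  2
 l  0  0  0  1  1  1  2  2
 h  0  0  1  1  1  1  2  2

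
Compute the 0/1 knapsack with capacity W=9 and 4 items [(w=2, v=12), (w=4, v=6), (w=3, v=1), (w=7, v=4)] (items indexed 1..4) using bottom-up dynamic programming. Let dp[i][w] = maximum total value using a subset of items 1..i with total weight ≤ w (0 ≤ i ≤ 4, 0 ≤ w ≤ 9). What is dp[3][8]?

18

i\w   0   1   2   3   4   5   6   7   8   9
  0   0   0   0   0   0   0   0   0   0   0
  1   0   0  12  12  12  12  12  12  12  12
  2   0   0  12  12  12  12  18  18  18  18
  3   0   0  12  12  12  13  18  18  18  19
  4   0   0  12  12  12  13  18  18  18  19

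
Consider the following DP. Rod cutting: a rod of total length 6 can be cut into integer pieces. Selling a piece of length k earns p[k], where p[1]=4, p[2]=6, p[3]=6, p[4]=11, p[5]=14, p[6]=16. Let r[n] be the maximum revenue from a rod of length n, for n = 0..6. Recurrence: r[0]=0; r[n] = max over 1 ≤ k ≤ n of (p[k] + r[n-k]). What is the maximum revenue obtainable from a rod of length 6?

   n    0    1    2    3    4    5    6
r[n]    0    4    8   12   16   20   24

24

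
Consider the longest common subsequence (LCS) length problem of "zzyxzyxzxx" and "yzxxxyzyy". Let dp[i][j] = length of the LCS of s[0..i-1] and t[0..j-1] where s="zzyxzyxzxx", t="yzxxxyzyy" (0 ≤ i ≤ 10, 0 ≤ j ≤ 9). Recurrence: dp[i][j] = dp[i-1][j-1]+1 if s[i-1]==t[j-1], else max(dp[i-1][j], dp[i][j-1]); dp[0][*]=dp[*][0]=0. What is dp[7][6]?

3

   ''  y  z  x  x  x  y  z  y  y
''  0  0  0  0  0  0  0  0  0  0
 z  0  0  1  1  1  1  1  1  1  1
 z  0  0  1  1  1  1  1  2  2  2
 y  0  1  1  1  1  1  2  2  3  3
 x  0  1  1  2  2  2  2  2  3  3
 z  0  1  2  2  2  2  2  3  3  3
 y  0  1  2  2  2  2  3  3  4  4
 x  0  1  2  3  3  3  3  3  4  4
 z  0  1  2  3  3  3  3  4  4  4
 x  0  1  2  3  4  4  4  4  4  4
 x  0  1  2  3  4  5  5  5  5  5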